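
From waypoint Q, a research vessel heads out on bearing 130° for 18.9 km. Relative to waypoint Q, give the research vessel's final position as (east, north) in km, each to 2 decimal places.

(14.48, -12.15)

Leg 1 (130°, 18.9 km): east 18.9 sin 130° = 14.48, north 18.9 cos 130° = -12.15
Summing: 14.48 km east, -12.15 km north → (14.48, -12.15).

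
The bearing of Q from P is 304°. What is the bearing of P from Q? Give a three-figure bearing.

124°

Back-bearing = 304° − 180° = 124°.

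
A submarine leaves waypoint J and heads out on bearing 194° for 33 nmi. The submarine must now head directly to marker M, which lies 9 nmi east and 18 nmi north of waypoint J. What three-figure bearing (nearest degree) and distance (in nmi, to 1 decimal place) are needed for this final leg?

Leg 1 (194°, 33 nmi): east 33 sin 194° = -7.98, north 33 cos 194° = -32.02
Current position: (-7.98, -32.02). Target: (9, 18). Remaining: Δeast = 16.98, Δnorth = 50.02.
Bearing = atan2(16.98, 50.02) mod 360° = 18.75°; distance = √((16.98)² + (50.02)²) = 52.824 nmi.

019°, 52.8 nmi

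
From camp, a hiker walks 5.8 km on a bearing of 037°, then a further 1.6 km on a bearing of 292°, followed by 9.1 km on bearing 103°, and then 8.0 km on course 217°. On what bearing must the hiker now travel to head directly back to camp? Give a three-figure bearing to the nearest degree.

Leg 1 (037°, 5.8 km): east 5.8 sin 37° = 3.49, north 5.8 cos 37° = 4.63
Leg 2 (292°, 1.6 km): east 1.6 sin 292° = -1.48, north 1.6 cos 292° = 0.60
Leg 3 (103°, 9.1 km): east 9.1 sin 103° = 8.87, north 9.1 cos 103° = -2.05
Leg 4 (217°, 8.0 km): east 8.0 sin 217° = -4.81, north 8.0 cos 217° = -6.39
Net displacement: 6.06 east, -3.20 north. Direction back to start is (-6.06, 3.20): bearing = atan2(-6.06, 3.20) mod 360° = 297.87° ≈ 298°.

298°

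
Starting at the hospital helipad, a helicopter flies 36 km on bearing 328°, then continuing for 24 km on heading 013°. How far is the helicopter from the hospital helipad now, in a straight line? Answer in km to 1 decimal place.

Leg 1 (328°, 36 km): east 36 sin 328° = -19.08, north 36 cos 328° = 30.53
Leg 2 (013°, 24 km): east 24 sin 13° = 5.40, north 24 cos 13° = 23.38
Net: -13.68 east, 53.91 north. Distance = √((-13.68)² + (53.91)²) = 55.623 km.

55.6 km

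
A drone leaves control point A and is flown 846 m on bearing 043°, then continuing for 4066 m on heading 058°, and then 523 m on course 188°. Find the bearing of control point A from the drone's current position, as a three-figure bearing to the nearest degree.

240°

Leg 1 (043°, 846 m): east 846 sin 43° = 576.97, north 846 cos 43° = 618.73
Leg 2 (058°, 4066 m): east 4066 sin 58° = 3448.16, north 4066 cos 58° = 2154.65
Leg 3 (188°, 523 m): east 523 sin 188° = -72.79, north 523 cos 188° = -517.91
Net displacement: 3952.35 east, 2255.47 north. Direction back to start is (-3952.35, -2255.47): bearing = atan2(-3952.35, -2255.47) mod 360° = 240.29° ≈ 240°.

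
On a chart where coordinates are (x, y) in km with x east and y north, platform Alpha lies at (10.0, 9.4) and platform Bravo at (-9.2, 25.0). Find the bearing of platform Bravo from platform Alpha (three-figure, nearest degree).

309°

Δeast = -9.2 − 10.0 = -19.20; Δnorth = 25.0 − 9.4 = 15.60.
Bearing = atan2(Δeast, Δnorth) mod 360° = 309.09° ≈ 309°.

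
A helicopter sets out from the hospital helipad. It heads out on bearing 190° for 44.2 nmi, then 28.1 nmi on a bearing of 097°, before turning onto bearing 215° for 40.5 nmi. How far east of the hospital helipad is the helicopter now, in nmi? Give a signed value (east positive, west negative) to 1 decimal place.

Leg 1 (190°, 44.2 nmi): east 44.2 sin 190° = -7.68, north 44.2 cos 190° = -43.53
Leg 2 (097°, 28.1 nmi): east 28.1 sin 97° = 27.89, north 28.1 cos 97° = -3.42
Leg 3 (215°, 40.5 nmi): east 40.5 sin 215° = -23.23, north 40.5 cos 215° = -33.18
Net east component: -3.01 nmi.

-3.0 nmi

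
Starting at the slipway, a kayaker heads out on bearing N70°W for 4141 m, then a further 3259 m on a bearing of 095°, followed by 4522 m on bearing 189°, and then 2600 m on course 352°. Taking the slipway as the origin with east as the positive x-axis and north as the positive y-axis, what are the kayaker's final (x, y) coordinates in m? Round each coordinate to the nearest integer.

Leg 1 (N70°W, 4141 m): east 4141 sin 290° = -3891.27, north 4141 cos 290° = 1416.31
Leg 2 (095°, 3259 m): east 3259 sin 95° = 3246.60, north 3259 cos 95° = -284.04
Leg 3 (189°, 4522 m): east 4522 sin 189° = -707.40, north 4522 cos 189° = -4466.33
Leg 4 (352°, 2600 m): east 2600 sin 352° = -361.85, north 2600 cos 352° = 2574.70
Summing: -1713.92 m east, -759.36 m north → (-1714, -759).

(-1714, -759)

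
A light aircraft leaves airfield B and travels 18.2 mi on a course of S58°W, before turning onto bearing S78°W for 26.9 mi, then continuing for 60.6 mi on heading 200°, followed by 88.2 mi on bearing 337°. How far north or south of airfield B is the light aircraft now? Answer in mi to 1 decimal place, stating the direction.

Leg 1 (S58°W, 18.2 mi): east 18.2 sin 238° = -15.43, north 18.2 cos 238° = -9.64
Leg 2 (S78°W, 26.9 mi): east 26.9 sin 258° = -26.31, north 26.9 cos 258° = -5.59
Leg 3 (200°, 60.6 mi): east 60.6 sin 200° = -20.73, north 60.6 cos 200° = -56.95
Leg 4 (337°, 88.2 mi): east 88.2 sin 337° = -34.46, north 88.2 cos 337° = 81.19
Net north component: 9.01 mi.

9.0 mi north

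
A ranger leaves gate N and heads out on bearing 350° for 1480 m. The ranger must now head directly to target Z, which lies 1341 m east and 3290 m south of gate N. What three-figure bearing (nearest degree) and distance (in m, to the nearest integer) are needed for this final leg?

Leg 1 (350°, 1480 m): east 1480 sin 350° = -257.00, north 1480 cos 350° = 1457.52
Current position: (-257.00, 1457.52). Target: (1341, -3290). Remaining: Δeast = 1598.00, Δnorth = -4747.52.
Bearing = atan2(1598.00, -4747.52) mod 360° = 161.40°; distance = √((1598.00)² + (-4747.52)²) = 5009.242 m.

161°, 5009 m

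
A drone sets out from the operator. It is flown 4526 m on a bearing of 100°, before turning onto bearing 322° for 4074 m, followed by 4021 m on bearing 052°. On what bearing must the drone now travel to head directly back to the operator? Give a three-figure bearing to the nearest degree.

226°

Leg 1 (100°, 4526 m): east 4526 sin 100° = 4457.24, north 4526 cos 100° = -785.93
Leg 2 (322°, 4074 m): east 4074 sin 322° = -2508.20, north 4074 cos 322° = 3210.36
Leg 3 (052°, 4021 m): east 4021 sin 52° = 3168.59, north 4021 cos 52° = 2475.57
Net displacement: 5117.63 east, 4900.00 north. Direction back to start is (-5117.63, -4900.00): bearing = atan2(-5117.63, -4900.00) mod 360° = 226.24° ≈ 226°.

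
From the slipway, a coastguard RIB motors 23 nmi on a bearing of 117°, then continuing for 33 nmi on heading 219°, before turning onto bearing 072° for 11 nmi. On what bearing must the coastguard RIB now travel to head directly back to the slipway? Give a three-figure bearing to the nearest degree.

343°

Leg 1 (117°, 23 nmi): east 23 sin 117° = 20.49, north 23 cos 117° = -10.44
Leg 2 (219°, 33 nmi): east 33 sin 219° = -20.77, north 33 cos 219° = -25.65
Leg 3 (072°, 11 nmi): east 11 sin 72° = 10.46, north 11 cos 72° = 3.40
Net displacement: 10.19 east, -32.69 north. Direction back to start is (-10.19, 32.69): bearing = atan2(-10.19, 32.69) mod 360° = 342.69° ≈ 343°.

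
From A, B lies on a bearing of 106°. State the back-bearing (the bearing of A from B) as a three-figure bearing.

286°

Back-bearing = 106° + 180° = 286°.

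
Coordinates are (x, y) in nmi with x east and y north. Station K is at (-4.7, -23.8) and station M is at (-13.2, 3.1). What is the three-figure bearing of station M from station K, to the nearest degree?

Δeast = -13.2 − -4.7 = -8.50; Δnorth = 3.1 − -23.8 = 26.90.
Bearing = atan2(Δeast, Δnorth) mod 360° = 342.46° ≈ 342°.

342°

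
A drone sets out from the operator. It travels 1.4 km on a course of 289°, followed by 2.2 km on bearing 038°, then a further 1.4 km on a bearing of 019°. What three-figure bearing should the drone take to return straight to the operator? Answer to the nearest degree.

188°

Leg 1 (289°, 1.4 km): east 1.4 sin 289° = -1.32, north 1.4 cos 289° = 0.46
Leg 2 (038°, 2.2 km): east 2.2 sin 38° = 1.35, north 2.2 cos 38° = 1.73
Leg 3 (019°, 1.4 km): east 1.4 sin 19° = 0.46, north 1.4 cos 19° = 1.32
Net displacement: 0.49 east, 3.51 north. Direction back to start is (-0.49, -3.51): bearing = atan2(-0.49, -3.51) mod 360° = 187.88° ≈ 188°.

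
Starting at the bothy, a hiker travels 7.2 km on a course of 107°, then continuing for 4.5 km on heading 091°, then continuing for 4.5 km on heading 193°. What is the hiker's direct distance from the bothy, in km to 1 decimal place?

Leg 1 (107°, 7.2 km): east 7.2 sin 107° = 6.89, north 7.2 cos 107° = -2.11
Leg 2 (091°, 4.5 km): east 4.5 sin 91° = 4.50, north 4.5 cos 91° = -0.08
Leg 3 (193°, 4.5 km): east 4.5 sin 193° = -1.01, north 4.5 cos 193° = -4.38
Net: 10.37 east, -6.57 north. Distance = √((10.37)² + (-6.57)²) = 12.277 km.

12.3 km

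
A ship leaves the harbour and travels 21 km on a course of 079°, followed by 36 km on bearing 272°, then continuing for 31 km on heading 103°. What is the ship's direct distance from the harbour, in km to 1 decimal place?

14.9 km

Leg 1 (079°, 21 km): east 21 sin 79° = 20.61, north 21 cos 79° = 4.01
Leg 2 (272°, 36 km): east 36 sin 272° = -35.98, north 36 cos 272° = 1.26
Leg 3 (103°, 31 km): east 31 sin 103° = 30.21, north 31 cos 103° = -6.97
Net: 14.84 east, -1.71 north. Distance = √((14.84)² + (-1.71)²) = 14.940 km.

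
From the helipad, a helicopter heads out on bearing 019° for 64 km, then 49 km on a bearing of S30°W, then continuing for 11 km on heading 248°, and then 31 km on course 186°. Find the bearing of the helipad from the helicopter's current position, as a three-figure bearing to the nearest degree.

Leg 1 (019°, 64 km): east 64 sin 19° = 20.84, north 64 cos 19° = 60.51
Leg 2 (S30°W, 49 km): east 49 sin 210° = -24.50, north 49 cos 210° = -42.44
Leg 3 (248°, 11 km): east 11 sin 248° = -10.20, north 11 cos 248° = -4.12
Leg 4 (186°, 31 km): east 31 sin 186° = -3.24, north 31 cos 186° = -30.83
Net displacement: -17.10 east, -16.87 north. Direction back to start is (17.10, 16.87): bearing = atan2(17.10, 16.87) mod 360° = 45.39° ≈ 045°.

045°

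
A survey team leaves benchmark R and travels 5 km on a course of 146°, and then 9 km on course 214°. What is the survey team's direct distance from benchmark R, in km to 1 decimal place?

11.8 km

Leg 1 (146°, 5 km): east 5 sin 146° = 2.80, north 5 cos 146° = -4.15
Leg 2 (214°, 9 km): east 9 sin 214° = -5.03, north 9 cos 214° = -7.46
Net: -2.24 east, -11.61 north. Distance = √((-2.24)² + (-11.61)²) = 11.820 km.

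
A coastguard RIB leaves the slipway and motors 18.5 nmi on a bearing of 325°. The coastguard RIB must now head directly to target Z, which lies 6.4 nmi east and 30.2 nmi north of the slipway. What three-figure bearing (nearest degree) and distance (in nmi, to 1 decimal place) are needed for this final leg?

Leg 1 (325°, 18.5 nmi): east 18.5 sin 325° = -10.61, north 18.5 cos 325° = 15.15
Current position: (-10.61, 15.15). Target: (6.4, 30.2). Remaining: Δeast = 17.01, Δnorth = 15.05.
Bearing = atan2(17.01, 15.05) mod 360° = 48.51°; distance = √((17.01)² + (15.05)²) = 22.710 nmi.

049°, 22.7 nmi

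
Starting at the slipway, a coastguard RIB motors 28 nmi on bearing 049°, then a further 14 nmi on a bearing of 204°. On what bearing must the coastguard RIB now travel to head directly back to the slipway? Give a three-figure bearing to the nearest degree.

Leg 1 (049°, 28 nmi): east 28 sin 49° = 21.13, north 28 cos 49° = 18.37
Leg 2 (204°, 14 nmi): east 14 sin 204° = -5.69, north 14 cos 204° = -12.79
Net displacement: 15.44 east, 5.58 north. Direction back to start is (-15.44, -5.58): bearing = atan2(-15.44, -5.58) mod 360° = 250.13° ≈ 250°.

250°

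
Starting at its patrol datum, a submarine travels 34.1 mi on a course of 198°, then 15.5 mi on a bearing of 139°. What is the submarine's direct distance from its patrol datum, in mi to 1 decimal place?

Leg 1 (198°, 34.1 mi): east 34.1 sin 198° = -10.54, north 34.1 cos 198° = -32.43
Leg 2 (139°, 15.5 mi): east 15.5 sin 139° = 10.17, north 15.5 cos 139° = -11.70
Net: -0.37 east, -44.13 north. Distance = √((-0.37)² + (-44.13)²) = 44.131 mi.

44.1 mi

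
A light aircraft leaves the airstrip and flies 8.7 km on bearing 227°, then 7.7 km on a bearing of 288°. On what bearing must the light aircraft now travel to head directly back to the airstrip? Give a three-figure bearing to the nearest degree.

Leg 1 (227°, 8.7 km): east 8.7 sin 227° = -6.36, north 8.7 cos 227° = -5.93
Leg 2 (288°, 7.7 km): east 7.7 sin 288° = -7.32, north 7.7 cos 288° = 2.38
Net displacement: -13.69 east, -3.55 north. Direction back to start is (13.69, 3.55): bearing = atan2(13.69, 3.55) mod 360° = 75.44° ≈ 075°.

075°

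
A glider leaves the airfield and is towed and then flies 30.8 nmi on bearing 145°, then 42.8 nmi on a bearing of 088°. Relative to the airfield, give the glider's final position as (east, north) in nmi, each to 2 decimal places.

(60.44, -23.74)

Leg 1 (145°, 30.8 nmi): east 30.8 sin 145° = 17.67, north 30.8 cos 145° = -25.23
Leg 2 (088°, 42.8 nmi): east 42.8 sin 88° = 42.77, north 42.8 cos 88° = 1.49
Summing: 60.44 nmi east, -23.74 nmi north → (60.44, -23.74).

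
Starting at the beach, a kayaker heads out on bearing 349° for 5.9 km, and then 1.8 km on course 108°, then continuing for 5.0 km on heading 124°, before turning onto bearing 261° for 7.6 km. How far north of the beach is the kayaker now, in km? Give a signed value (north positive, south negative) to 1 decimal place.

1.3 km

Leg 1 (349°, 5.9 km): east 5.9 sin 349° = -1.13, north 5.9 cos 349° = 5.79
Leg 2 (108°, 1.8 km): east 1.8 sin 108° = 1.71, north 1.8 cos 108° = -0.56
Leg 3 (124°, 5.0 km): east 5.0 sin 124° = 4.15, north 5.0 cos 124° = -2.80
Leg 4 (261°, 7.6 km): east 7.6 sin 261° = -7.51, north 7.6 cos 261° = -1.19
Net north component: 1.25 km.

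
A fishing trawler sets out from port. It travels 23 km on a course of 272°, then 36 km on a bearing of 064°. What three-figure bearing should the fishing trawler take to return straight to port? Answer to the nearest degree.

Leg 1 (272°, 23 km): east 23 sin 272° = -22.99, north 23 cos 272° = 0.80
Leg 2 (064°, 36 km): east 36 sin 64° = 32.36, north 36 cos 64° = 15.78
Net displacement: 9.37 east, 16.58 north. Direction back to start is (-9.37, -16.58): bearing = atan2(-9.37, -16.58) mod 360° = 209.47° ≈ 209°.

209°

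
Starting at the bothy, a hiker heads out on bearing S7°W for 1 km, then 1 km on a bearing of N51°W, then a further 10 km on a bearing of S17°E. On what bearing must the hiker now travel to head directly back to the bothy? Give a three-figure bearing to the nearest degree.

Leg 1 (S7°W, 1 km): east 1 sin 187° = -0.12, north 1 cos 187° = -0.99
Leg 2 (N51°W, 1 km): east 1 sin 309° = -0.78, north 1 cos 309° = 0.63
Leg 3 (S17°E, 10 km): east 10 sin 163° = 2.92, north 10 cos 163° = -9.56
Net displacement: 2.02 east, -9.93 north. Direction back to start is (-2.02, 9.93): bearing = atan2(-2.02, 9.93) mod 360° = 348.47° ≈ 348°.

348°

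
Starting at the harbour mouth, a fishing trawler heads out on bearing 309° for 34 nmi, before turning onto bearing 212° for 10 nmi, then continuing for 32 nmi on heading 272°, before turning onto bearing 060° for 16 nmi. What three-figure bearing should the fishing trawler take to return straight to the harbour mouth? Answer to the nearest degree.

Leg 1 (309°, 34 nmi): east 34 sin 309° = -26.42, north 34 cos 309° = 21.40
Leg 2 (212°, 10 nmi): east 10 sin 212° = -5.30, north 10 cos 212° = -8.48
Leg 3 (272°, 32 nmi): east 32 sin 272° = -31.98, north 32 cos 272° = 1.12
Leg 4 (060°, 16 nmi): east 16 sin 60° = 13.86, north 16 cos 60° = 8.00
Net displacement: -49.85 east, 22.03 north. Direction back to start is (49.85, -22.03): bearing = atan2(49.85, -22.03) mod 360° = 113.85° ≈ 114°.

114°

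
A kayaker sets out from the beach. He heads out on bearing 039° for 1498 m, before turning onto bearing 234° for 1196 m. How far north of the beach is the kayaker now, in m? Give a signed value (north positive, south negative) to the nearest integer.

Leg 1 (039°, 1498 m): east 1498 sin 39° = 942.72, north 1498 cos 39° = 1164.16
Leg 2 (234°, 1196 m): east 1196 sin 234° = -967.58, north 1196 cos 234° = -702.99
Net north component: 461.17 m.

461 m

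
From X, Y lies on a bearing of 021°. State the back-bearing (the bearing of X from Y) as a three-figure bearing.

201°

Back-bearing = 021° + 180° = 201°.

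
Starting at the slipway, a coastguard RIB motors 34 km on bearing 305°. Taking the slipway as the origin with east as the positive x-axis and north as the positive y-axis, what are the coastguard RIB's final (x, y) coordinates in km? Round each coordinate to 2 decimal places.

(-27.85, 19.50)

Leg 1 (305°, 34 km): east 34 sin 305° = -27.85, north 34 cos 305° = 19.50
Summing: -27.85 km east, 19.50 km north → (-27.85, 19.50).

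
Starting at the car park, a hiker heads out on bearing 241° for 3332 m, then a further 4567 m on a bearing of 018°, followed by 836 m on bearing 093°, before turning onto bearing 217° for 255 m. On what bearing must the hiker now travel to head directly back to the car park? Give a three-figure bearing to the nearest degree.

Leg 1 (241°, 3332 m): east 3332 sin 241° = -2914.23, north 3332 cos 241° = -1615.39
Leg 2 (018°, 4567 m): east 4567 sin 18° = 1411.28, north 4567 cos 18° = 4343.48
Leg 3 (093°, 836 m): east 836 sin 93° = 834.85, north 836 cos 93° = -43.75
Leg 4 (217°, 255 m): east 255 sin 217° = -153.46, north 255 cos 217° = -203.65
Net displacement: -821.56 east, 2480.68 north. Direction back to start is (821.56, -2480.68): bearing = atan2(821.56, -2480.68) mod 360° = 161.68° ≈ 162°.

162°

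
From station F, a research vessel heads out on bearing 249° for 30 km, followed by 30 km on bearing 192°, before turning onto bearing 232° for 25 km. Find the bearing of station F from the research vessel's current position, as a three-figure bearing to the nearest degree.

044°

Leg 1 (249°, 30 km): east 30 sin 249° = -28.01, north 30 cos 249° = -10.75
Leg 2 (192°, 30 km): east 30 sin 192° = -6.24, north 30 cos 192° = -29.34
Leg 3 (232°, 25 km): east 25 sin 232° = -19.70, north 25 cos 232° = -15.39
Net displacement: -53.95 east, -55.49 north. Direction back to start is (53.95, 55.49): bearing = atan2(53.95, 55.49) mod 360° = 44.19° ≈ 044°.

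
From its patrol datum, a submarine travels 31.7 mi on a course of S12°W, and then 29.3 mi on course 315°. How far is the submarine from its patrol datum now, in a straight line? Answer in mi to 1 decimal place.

Leg 1 (S12°W, 31.7 mi): east 31.7 sin 192° = -6.59, north 31.7 cos 192° = -31.01
Leg 2 (315°, 29.3 mi): east 29.3 sin 315° = -20.72, north 29.3 cos 315° = 20.72
Net: -27.31 east, -10.29 north. Distance = √((-27.31)² + (-10.29)²) = 29.183 mi.

29.2 mi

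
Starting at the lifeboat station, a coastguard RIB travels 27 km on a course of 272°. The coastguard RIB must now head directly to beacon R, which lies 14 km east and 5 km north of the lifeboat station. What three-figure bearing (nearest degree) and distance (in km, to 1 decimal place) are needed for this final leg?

Leg 1 (272°, 27 km): east 27 sin 272° = -26.98, north 27 cos 272° = 0.94
Current position: (-26.98, 0.94). Target: (14, 5). Remaining: Δeast = 40.98, Δnorth = 4.06.
Bearing = atan2(40.98, 4.06) mod 360° = 84.35°; distance = √((40.98)² + (4.06)²) = 41.184 km.

084°, 41.2 km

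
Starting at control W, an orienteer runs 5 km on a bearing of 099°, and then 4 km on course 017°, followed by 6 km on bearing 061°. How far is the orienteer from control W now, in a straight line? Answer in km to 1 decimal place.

12.8 km

Leg 1 (099°, 5 km): east 5 sin 99° = 4.94, north 5 cos 99° = -0.78
Leg 2 (017°, 4 km): east 4 sin 17° = 1.17, north 4 cos 17° = 3.83
Leg 3 (061°, 6 km): east 6 sin 61° = 5.25, north 6 cos 61° = 2.91
Net: 11.36 east, 5.95 north. Distance = √((11.36)² + (5.95)²) = 12.821 km.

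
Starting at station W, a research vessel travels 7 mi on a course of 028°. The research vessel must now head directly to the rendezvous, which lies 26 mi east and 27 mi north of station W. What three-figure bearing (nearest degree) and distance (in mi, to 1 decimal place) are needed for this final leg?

Leg 1 (028°, 7 mi): east 7 sin 28° = 3.29, north 7 cos 28° = 6.18
Current position: (3.29, 6.18). Target: (26, 27). Remaining: Δeast = 22.71, Δnorth = 20.82.
Bearing = atan2(22.71, 20.82) mod 360° = 47.49°; distance = √((22.71)² + (20.82)²) = 30.812 mi.

047°, 30.8 mi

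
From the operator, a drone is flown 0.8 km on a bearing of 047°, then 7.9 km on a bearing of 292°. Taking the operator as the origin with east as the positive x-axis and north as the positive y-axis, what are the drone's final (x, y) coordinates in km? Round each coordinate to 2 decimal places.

(-6.74, 3.50)

Leg 1 (047°, 0.8 km): east 0.8 sin 47° = 0.59, north 0.8 cos 47° = 0.55
Leg 2 (292°, 7.9 km): east 7.9 sin 292° = -7.32, north 7.9 cos 292° = 2.96
Summing: -6.74 km east, 3.50 km north → (-6.74, 3.50).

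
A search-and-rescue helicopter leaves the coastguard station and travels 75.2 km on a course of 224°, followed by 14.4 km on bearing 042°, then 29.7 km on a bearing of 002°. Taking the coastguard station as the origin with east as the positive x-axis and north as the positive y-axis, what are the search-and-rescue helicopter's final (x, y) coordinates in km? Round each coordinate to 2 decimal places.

(-41.57, -13.71)

Leg 1 (224°, 75.2 km): east 75.2 sin 224° = -52.24, north 75.2 cos 224° = -54.09
Leg 2 (042°, 14.4 km): east 14.4 sin 42° = 9.64, north 14.4 cos 42° = 10.70
Leg 3 (002°, 29.7 km): east 29.7 sin 2° = 1.04, north 29.7 cos 2° = 29.68
Summing: -41.57 km east, -13.71 km north → (-41.57, -13.71).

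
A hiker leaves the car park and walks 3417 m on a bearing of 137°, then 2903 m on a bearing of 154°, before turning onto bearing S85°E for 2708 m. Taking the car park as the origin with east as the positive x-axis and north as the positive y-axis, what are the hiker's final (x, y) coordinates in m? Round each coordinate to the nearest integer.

(6301, -5344)

Leg 1 (137°, 3417 m): east 3417 sin 137° = 2330.39, north 3417 cos 137° = -2499.04
Leg 2 (154°, 2903 m): east 2903 sin 154° = 1272.59, north 2903 cos 154° = -2609.20
Leg 3 (S85°E, 2708 m): east 2708 sin 95° = 2697.70, north 2708 cos 95° = -236.02
Summing: 6300.68 m east, -5344.25 m north → (6301, -5344).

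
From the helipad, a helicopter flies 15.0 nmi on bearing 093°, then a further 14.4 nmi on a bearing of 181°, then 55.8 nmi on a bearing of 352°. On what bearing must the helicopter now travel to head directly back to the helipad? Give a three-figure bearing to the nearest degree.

Leg 1 (093°, 15.0 nmi): east 15.0 sin 93° = 14.98, north 15.0 cos 93° = -0.79
Leg 2 (181°, 14.4 nmi): east 14.4 sin 181° = -0.25, north 14.4 cos 181° = -14.40
Leg 3 (352°, 55.8 nmi): east 55.8 sin 352° = -7.77, north 55.8 cos 352° = 55.26
Net displacement: 6.96 east, 40.07 north. Direction back to start is (-6.96, -40.07): bearing = atan2(-6.96, -40.07) mod 360° = 189.86° ≈ 190°.

190°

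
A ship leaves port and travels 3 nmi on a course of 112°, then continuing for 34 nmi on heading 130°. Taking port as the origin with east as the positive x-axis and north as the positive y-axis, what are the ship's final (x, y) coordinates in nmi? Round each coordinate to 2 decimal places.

(28.83, -22.98)

Leg 1 (112°, 3 nmi): east 3 sin 112° = 2.78, north 3 cos 112° = -1.12
Leg 2 (130°, 34 nmi): east 34 sin 130° = 26.05, north 34 cos 130° = -21.85
Summing: 28.83 nmi east, -22.98 nmi north → (28.83, -22.98).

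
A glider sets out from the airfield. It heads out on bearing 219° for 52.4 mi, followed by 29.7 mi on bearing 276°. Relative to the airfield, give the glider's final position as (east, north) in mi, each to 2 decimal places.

Leg 1 (219°, 52.4 mi): east 52.4 sin 219° = -32.98, north 52.4 cos 219° = -40.72
Leg 2 (276°, 29.7 mi): east 29.7 sin 276° = -29.54, north 29.7 cos 276° = 3.10
Summing: -62.51 mi east, -37.62 mi north → (-62.51, -37.62).

(-62.51, -37.62)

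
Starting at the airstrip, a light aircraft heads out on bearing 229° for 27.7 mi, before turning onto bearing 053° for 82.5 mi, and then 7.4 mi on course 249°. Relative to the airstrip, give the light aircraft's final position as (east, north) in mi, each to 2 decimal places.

Leg 1 (229°, 27.7 mi): east 27.7 sin 229° = -20.91, north 27.7 cos 229° = -18.17
Leg 2 (053°, 82.5 mi): east 82.5 sin 53° = 65.89, north 82.5 cos 53° = 49.65
Leg 3 (249°, 7.4 mi): east 7.4 sin 249° = -6.91, north 7.4 cos 249° = -2.65
Summing: 38.07 mi east, 28.82 mi north → (38.07, 28.82).

(38.07, 28.82)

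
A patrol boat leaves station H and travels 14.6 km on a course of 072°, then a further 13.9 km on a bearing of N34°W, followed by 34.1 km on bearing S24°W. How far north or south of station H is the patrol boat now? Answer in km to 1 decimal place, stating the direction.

Leg 1 (072°, 14.6 km): east 14.6 sin 72° = 13.89, north 14.6 cos 72° = 4.51
Leg 2 (N34°W, 13.9 km): east 13.9 sin 326° = -7.77, north 13.9 cos 326° = 11.52
Leg 3 (S24°W, 34.1 km): east 34.1 sin 204° = -13.87, north 34.1 cos 204° = -31.15
Net north component: -15.12 km.

15.1 km south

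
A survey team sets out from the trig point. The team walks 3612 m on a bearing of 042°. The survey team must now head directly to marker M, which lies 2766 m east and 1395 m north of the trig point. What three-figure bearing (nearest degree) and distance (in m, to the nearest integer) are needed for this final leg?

165°, 1336 m

Leg 1 (042°, 3612 m): east 3612 sin 42° = 2416.90, north 3612 cos 42° = 2684.24
Current position: (2416.90, 2684.24). Target: (2766, 1395). Remaining: Δeast = 349.10, Δnorth = -1289.24.
Bearing = atan2(349.10, -1289.24) mod 360° = 164.85°; distance = √((349.10)² + (-1289.24)²) = 1335.668 m.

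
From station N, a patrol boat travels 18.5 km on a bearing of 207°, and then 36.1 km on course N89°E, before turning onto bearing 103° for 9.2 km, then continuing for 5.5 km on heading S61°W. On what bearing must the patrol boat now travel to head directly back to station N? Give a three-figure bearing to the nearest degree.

303°

Leg 1 (207°, 18.5 km): east 18.5 sin 207° = -8.40, north 18.5 cos 207° = -16.48
Leg 2 (N89°E, 36.1 km): east 36.1 sin 89° = 36.09, north 36.1 cos 89° = 0.63
Leg 3 (103°, 9.2 km): east 9.2 sin 103° = 8.96, north 9.2 cos 103° = -2.07
Leg 4 (S61°W, 5.5 km): east 5.5 sin 241° = -4.81, north 5.5 cos 241° = -2.67
Net displacement: 31.85 east, -20.59 north. Direction back to start is (-31.85, 20.59): bearing = atan2(-31.85, 20.59) mod 360° = 302.88° ≈ 303°.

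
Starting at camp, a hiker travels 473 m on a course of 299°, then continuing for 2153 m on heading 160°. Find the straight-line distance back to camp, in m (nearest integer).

Leg 1 (299°, 473 m): east 473 sin 299° = -413.70, north 473 cos 299° = 229.31
Leg 2 (160°, 2153 m): east 2153 sin 160° = 736.37, north 2153 cos 160° = -2023.16
Net: 322.67 east, -1793.84 north. Distance = √((322.67)² + (-1793.84)²) = 1822.633 m.

1823 m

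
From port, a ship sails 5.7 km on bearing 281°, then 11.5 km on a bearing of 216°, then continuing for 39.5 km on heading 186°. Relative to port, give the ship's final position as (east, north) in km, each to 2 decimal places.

(-16.48, -47.50)

Leg 1 (281°, 5.7 km): east 5.7 sin 281° = -5.60, north 5.7 cos 281° = 1.09
Leg 2 (216°, 11.5 km): east 11.5 sin 216° = -6.76, north 11.5 cos 216° = -9.30
Leg 3 (186°, 39.5 km): east 39.5 sin 186° = -4.13, north 39.5 cos 186° = -39.28
Summing: -16.48 km east, -47.50 km north → (-16.48, -47.50).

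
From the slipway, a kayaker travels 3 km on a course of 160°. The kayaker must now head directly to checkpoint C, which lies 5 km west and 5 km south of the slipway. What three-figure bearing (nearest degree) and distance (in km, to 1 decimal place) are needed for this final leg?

250°, 6.4 km

Leg 1 (160°, 3 km): east 3 sin 160° = 1.03, north 3 cos 160° = -2.82
Current position: (1.03, -2.82). Target: (-5, -5). Remaining: Δeast = -6.03, Δnorth = -2.18.
Bearing = atan2(-6.03, -2.18) mod 360° = 250.10°; distance = √((-6.03)² + (-2.18)²) = 6.409 km.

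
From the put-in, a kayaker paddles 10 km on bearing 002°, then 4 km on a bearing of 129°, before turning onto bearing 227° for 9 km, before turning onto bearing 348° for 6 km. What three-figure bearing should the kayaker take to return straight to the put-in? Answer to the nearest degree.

149°

Leg 1 (002°, 10 km): east 10 sin 2° = 0.35, north 10 cos 2° = 9.99
Leg 2 (129°, 4 km): east 4 sin 129° = 3.11, north 4 cos 129° = -2.52
Leg 3 (227°, 9 km): east 9 sin 227° = -6.58, north 9 cos 227° = -6.14
Leg 4 (348°, 6 km): east 6 sin 348° = -1.25, north 6 cos 348° = 5.87
Net displacement: -4.37 east, 7.21 north. Direction back to start is (4.37, -7.21): bearing = atan2(4.37, -7.21) mod 360° = 148.76° ≈ 149°.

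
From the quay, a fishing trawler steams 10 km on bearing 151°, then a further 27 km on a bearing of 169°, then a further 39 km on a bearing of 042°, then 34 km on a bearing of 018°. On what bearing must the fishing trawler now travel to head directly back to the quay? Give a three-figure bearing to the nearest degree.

Leg 1 (151°, 10 km): east 10 sin 151° = 4.85, north 10 cos 151° = -8.75
Leg 2 (169°, 27 km): east 27 sin 169° = 5.15, north 27 cos 169° = -26.50
Leg 3 (042°, 39 km): east 39 sin 42° = 26.10, north 39 cos 42° = 28.98
Leg 4 (018°, 34 km): east 34 sin 18° = 10.51, north 34 cos 18° = 32.34
Net displacement: 46.60 east, 26.07 north. Direction back to start is (-46.60, -26.07): bearing = atan2(-46.60, -26.07) mod 360° = 240.78° ≈ 241°.

241°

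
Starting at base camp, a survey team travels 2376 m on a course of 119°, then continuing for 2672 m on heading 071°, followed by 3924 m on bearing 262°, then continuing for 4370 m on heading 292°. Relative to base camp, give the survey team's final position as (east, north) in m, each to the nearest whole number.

(-3333, 809)

Leg 1 (119°, 2376 m): east 2376 sin 119° = 2078.10, north 2376 cos 119° = -1151.91
Leg 2 (071°, 2672 m): east 2672 sin 71° = 2526.43, north 2672 cos 71° = 869.92
Leg 3 (262°, 3924 m): east 3924 sin 262° = -3885.81, north 3924 cos 262° = -546.12
Leg 4 (292°, 4370 m): east 4370 sin 292° = -4051.79, north 4370 cos 292° = 1637.03
Summing: -3333.08 m east, 808.93 m north → (-3333, 809).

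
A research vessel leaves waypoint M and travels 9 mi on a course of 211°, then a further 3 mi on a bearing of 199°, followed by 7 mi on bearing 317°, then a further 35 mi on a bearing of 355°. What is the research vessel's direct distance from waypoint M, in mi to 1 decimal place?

Leg 1 (211°, 9 mi): east 9 sin 211° = -4.64, north 9 cos 211° = -7.71
Leg 2 (199°, 3 mi): east 3 sin 199° = -0.98, north 3 cos 199° = -2.84
Leg 3 (317°, 7 mi): east 7 sin 317° = -4.77, north 7 cos 317° = 5.12
Leg 4 (355°, 35 mi): east 35 sin 355° = -3.05, north 35 cos 355° = 34.87
Net: -13.44 east, 29.44 north. Distance = √((-13.44)² + (29.44)²) = 32.357 mi.

32.4 mi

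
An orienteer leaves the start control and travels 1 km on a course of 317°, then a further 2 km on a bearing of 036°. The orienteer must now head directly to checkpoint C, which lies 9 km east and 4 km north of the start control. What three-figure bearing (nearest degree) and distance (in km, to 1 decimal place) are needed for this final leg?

Leg 1 (317°, 1 km): east 1 sin 317° = -0.68, north 1 cos 317° = 0.73
Leg 2 (036°, 2 km): east 2 sin 36° = 1.18, north 2 cos 36° = 1.62
Current position: (0.49, 2.35). Target: (9, 4). Remaining: Δeast = 8.51, Δnorth = 1.65.
Bearing = atan2(8.51, 1.65) mod 360° = 79.02°; distance = √((8.51)² + (1.65)²) = 8.665 km.

079°, 8.7 km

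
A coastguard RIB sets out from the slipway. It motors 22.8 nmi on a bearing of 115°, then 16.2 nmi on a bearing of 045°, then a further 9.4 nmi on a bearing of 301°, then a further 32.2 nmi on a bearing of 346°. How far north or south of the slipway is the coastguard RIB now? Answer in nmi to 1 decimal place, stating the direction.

Leg 1 (115°, 22.8 nmi): east 22.8 sin 115° = 20.66, north 22.8 cos 115° = -9.64
Leg 2 (045°, 16.2 nmi): east 16.2 sin 45° = 11.46, north 16.2 cos 45° = 11.46
Leg 3 (301°, 9.4 nmi): east 9.4 sin 301° = -8.06, north 9.4 cos 301° = 4.84
Leg 4 (346°, 32.2 nmi): east 32.2 sin 346° = -7.79, north 32.2 cos 346° = 31.24
Net north component: 37.90 nmi.

37.9 nmi north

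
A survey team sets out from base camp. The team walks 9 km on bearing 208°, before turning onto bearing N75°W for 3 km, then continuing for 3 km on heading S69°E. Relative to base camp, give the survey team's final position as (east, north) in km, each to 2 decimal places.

Leg 1 (208°, 9 km): east 9 sin 208° = -4.23, north 9 cos 208° = -7.95
Leg 2 (N75°W, 3 km): east 3 sin 285° = -2.90, north 3 cos 285° = 0.78
Leg 3 (S69°E, 3 km): east 3 sin 111° = 2.80, north 3 cos 111° = -1.08
Summing: -4.32 km east, -8.25 km north → (-4.32, -8.25).

(-4.32, -8.25)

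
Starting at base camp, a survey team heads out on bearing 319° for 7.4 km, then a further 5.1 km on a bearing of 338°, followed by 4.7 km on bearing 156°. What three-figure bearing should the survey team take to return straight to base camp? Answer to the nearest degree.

141°

Leg 1 (319°, 7.4 km): east 7.4 sin 319° = -4.85, north 7.4 cos 319° = 5.58
Leg 2 (338°, 5.1 km): east 5.1 sin 338° = -1.91, north 5.1 cos 338° = 4.73
Leg 3 (156°, 4.7 km): east 4.7 sin 156° = 1.91, north 4.7 cos 156° = -4.29
Net displacement: -4.85 east, 6.02 north. Direction back to start is (4.85, -6.02): bearing = atan2(4.85, -6.02) mod 360° = 141.12° ≈ 141°.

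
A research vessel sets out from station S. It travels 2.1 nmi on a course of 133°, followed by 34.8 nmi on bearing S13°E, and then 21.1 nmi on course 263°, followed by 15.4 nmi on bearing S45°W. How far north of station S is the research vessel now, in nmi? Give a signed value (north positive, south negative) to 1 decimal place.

Leg 1 (133°, 2.1 nmi): east 2.1 sin 133° = 1.54, north 2.1 cos 133° = -1.43
Leg 2 (S13°E, 34.8 nmi): east 34.8 sin 167° = 7.83, north 34.8 cos 167° = -33.91
Leg 3 (263°, 21.1 nmi): east 21.1 sin 263° = -20.94, north 21.1 cos 263° = -2.57
Leg 4 (S45°W, 15.4 nmi): east 15.4 sin 225° = -10.89, north 15.4 cos 225° = -10.89
Net north component: -48.80 nmi.

-48.8 nmi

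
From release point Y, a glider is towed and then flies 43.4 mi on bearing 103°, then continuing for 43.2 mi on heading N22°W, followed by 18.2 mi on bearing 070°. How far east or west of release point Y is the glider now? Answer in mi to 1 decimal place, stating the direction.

Leg 1 (103°, 43.4 mi): east 43.4 sin 103° = 42.29, north 43.4 cos 103° = -9.76
Leg 2 (N22°W, 43.2 mi): east 43.2 sin 338° = -16.18, north 43.2 cos 338° = 40.05
Leg 3 (070°, 18.2 mi): east 18.2 sin 70° = 17.10, north 18.2 cos 70° = 6.22
Net east component: 43.21 mi.

43.2 mi east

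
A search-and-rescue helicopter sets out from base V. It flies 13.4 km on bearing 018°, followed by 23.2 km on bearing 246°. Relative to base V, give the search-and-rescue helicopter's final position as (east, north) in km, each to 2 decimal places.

Leg 1 (018°, 13.4 km): east 13.4 sin 18° = 4.14, north 13.4 cos 18° = 12.74
Leg 2 (246°, 23.2 km): east 23.2 sin 246° = -21.19, north 23.2 cos 246° = -9.44
Summing: -17.05 km east, 3.31 km north → (-17.05, 3.31).

(-17.05, 3.31)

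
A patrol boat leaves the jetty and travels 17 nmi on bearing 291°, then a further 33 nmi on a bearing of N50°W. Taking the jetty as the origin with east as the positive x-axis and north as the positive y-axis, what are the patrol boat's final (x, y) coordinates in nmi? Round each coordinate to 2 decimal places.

(-41.15, 27.30)

Leg 1 (291°, 17 nmi): east 17 sin 291° = -15.87, north 17 cos 291° = 6.09
Leg 2 (N50°W, 33 nmi): east 33 sin 310° = -25.28, north 33 cos 310° = 21.21
Summing: -41.15 nmi east, 27.30 nmi north → (-41.15, 27.30).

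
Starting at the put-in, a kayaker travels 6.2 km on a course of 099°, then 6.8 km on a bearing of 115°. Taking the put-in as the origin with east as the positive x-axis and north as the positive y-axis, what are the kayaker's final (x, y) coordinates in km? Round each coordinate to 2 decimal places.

Leg 1 (099°, 6.2 km): east 6.2 sin 99° = 6.12, north 6.2 cos 99° = -0.97
Leg 2 (115°, 6.8 km): east 6.8 sin 115° = 6.16, north 6.8 cos 115° = -2.87
Summing: 12.29 km east, -3.84 km north → (12.29, -3.84).

(12.29, -3.84)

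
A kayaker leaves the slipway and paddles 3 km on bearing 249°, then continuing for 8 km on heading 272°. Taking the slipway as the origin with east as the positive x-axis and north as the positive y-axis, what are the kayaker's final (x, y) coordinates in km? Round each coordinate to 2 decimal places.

Leg 1 (249°, 3 km): east 3 sin 249° = -2.80, north 3 cos 249° = -1.08
Leg 2 (272°, 8 km): east 8 sin 272° = -8.00, north 8 cos 272° = 0.28
Summing: -10.80 km east, -0.80 km north → (-10.80, -0.80).

(-10.80, -0.80)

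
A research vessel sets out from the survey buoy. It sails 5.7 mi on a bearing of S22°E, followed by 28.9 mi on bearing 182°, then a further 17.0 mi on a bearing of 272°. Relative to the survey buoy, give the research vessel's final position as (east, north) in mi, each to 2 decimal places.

(-15.86, -33.57)

Leg 1 (S22°E, 5.7 mi): east 5.7 sin 158° = 2.14, north 5.7 cos 158° = -5.28
Leg 2 (182°, 28.9 mi): east 28.9 sin 182° = -1.01, north 28.9 cos 182° = -28.88
Leg 3 (272°, 17.0 mi): east 17.0 sin 272° = -16.99, north 17.0 cos 272° = 0.59
Summing: -15.86 mi east, -33.57 mi north → (-15.86, -33.57).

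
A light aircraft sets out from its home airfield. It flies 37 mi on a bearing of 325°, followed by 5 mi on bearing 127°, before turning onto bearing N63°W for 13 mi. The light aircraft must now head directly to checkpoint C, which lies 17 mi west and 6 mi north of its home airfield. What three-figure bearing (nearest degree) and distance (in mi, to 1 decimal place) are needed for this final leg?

157°, 29.7 mi

Leg 1 (325°, 37 mi): east 37 sin 325° = -21.22, north 37 cos 325° = 30.31
Leg 2 (127°, 5 mi): east 5 sin 127° = 3.99, north 5 cos 127° = -3.01
Leg 3 (N63°W, 13 mi): east 13 sin 297° = -11.58, north 13 cos 297° = 5.90
Current position: (-28.81, 33.20). Target: (-17, 6). Remaining: Δeast = 11.81, Δnorth = -27.20.
Bearing = atan2(11.81, -27.20) mod 360° = 156.53°; distance = √((11.81)² + (-27.20)²) = 29.655 mi.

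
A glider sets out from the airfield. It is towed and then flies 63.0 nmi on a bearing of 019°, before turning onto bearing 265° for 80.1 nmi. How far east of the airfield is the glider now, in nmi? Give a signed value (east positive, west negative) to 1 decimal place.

Leg 1 (019°, 63.0 nmi): east 63.0 sin 19° = 20.51, north 63.0 cos 19° = 59.57
Leg 2 (265°, 80.1 nmi): east 80.1 sin 265° = -79.80, north 80.1 cos 265° = -6.98
Net east component: -59.28 nmi.

-59.3 nmi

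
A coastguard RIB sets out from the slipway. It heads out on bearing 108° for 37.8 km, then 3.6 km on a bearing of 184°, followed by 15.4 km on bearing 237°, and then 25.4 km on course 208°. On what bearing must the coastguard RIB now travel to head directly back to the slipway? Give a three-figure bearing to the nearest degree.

Leg 1 (108°, 37.8 km): east 37.8 sin 108° = 35.95, north 37.8 cos 108° = -11.68
Leg 2 (184°, 3.6 km): east 3.6 sin 184° = -0.25, north 3.6 cos 184° = -3.59
Leg 3 (237°, 15.4 km): east 15.4 sin 237° = -12.92, north 15.4 cos 237° = -8.39
Leg 4 (208°, 25.4 km): east 25.4 sin 208° = -11.92, north 25.4 cos 208° = -22.43
Net displacement: 10.86 east, -46.09 north. Direction back to start is (-10.86, 46.09): bearing = atan2(-10.86, 46.09) mod 360° = 346.74° ≈ 347°.

347°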